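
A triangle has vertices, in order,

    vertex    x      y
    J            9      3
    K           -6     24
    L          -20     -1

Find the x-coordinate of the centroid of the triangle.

-17/3

Apply Gauss's area formula. First the cross-terms c_i = x_i·y_{i+1} − x_{i+1}·y_i:
  234, 486, -51  ⇒  2A = 669, A = 334.5.
Then Σ (x_i + x_{i+1})·c_i = -11373, so x̄ = -11373 / (6·334.5) = -17/3.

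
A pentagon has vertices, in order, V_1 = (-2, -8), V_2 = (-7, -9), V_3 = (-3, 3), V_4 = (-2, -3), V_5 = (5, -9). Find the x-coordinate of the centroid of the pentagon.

Apply the shoelace formula. First the cross-terms c_i = x_i·y_{i+1} − x_{i+1}·y_i:
  -38, -48, 15, 33, -58  ⇒  2A = -96, A = -48.
Then Σ (x_i + x_{i+1})·c_i = 672, so x̄ = 672 / (6·(-48)) = -7/3.

-7/3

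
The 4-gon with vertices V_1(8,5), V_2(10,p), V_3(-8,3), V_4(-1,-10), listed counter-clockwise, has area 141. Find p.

Write out the shoelace sum; only the two edges meeting at V_2 involve p:
2·Area = [(8·p − 10·5) + (10·3 − (-8)·p)] + 158
       = 16·p + 138 = 282
⇒ p = 9.

9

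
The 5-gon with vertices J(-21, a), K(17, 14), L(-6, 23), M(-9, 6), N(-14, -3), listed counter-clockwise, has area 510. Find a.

-20

The doubled signed area Σ (x_i y_{i+1} − x_{i+1} y_i) is linear in a.
With a=0 it equals 400; the coefficient of a is -31 (from the two edges through J).
So -31·a + 400 = 2·510 = 1020 ⇒ a = -20.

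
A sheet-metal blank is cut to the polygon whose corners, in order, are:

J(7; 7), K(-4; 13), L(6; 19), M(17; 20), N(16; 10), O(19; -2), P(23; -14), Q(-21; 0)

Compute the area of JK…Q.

Σ = (119) + (-154) + (-203) + (-150) + (-222) + (-220) + (-294) + (-147) = -1271
Area = |Σ|/2 = 635.5.

635.5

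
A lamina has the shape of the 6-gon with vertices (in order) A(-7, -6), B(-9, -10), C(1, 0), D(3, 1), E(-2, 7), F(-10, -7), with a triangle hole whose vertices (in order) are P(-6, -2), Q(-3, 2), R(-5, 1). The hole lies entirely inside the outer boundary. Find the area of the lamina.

70

Outer boundary:
Apply the surveyor's formula: 2A = Σ (x_i·y_{i+1} − x_{i+1}·y_i), indices taken mod 6.
Σ = (16) + (10) + (1) + (23) + (84) + (11) = 145
Area = |Σ|/2 = 72.5.
Hole:
Apply the shoelace formula: 2A = Σ (x_i·y_{i+1} − x_{i+1}·y_i), indices taken mod 3.
Cross-terms: -18, 7, 16  ⇒  Σ = 5
Area = |Σ|/2 = 2.5.
Net area = 72.5 − 2.5 = 70.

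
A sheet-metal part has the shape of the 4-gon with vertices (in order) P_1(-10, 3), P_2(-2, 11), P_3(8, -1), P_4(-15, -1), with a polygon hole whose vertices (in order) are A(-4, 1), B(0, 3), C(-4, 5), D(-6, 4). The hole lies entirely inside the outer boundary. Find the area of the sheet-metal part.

Outer boundary:
Cross-terms: -104, -86, -23, -55  ⇒  Σ = -268
Area = |Σ|/2 = 134.
Hole:
Apply the surveyor's formula: 2A = Σ (x_i·y_{i+1} − x_{i+1}·y_i), indices taken mod 4.
Σ = (-12) + (12) + (14) + (10) = 24
Area = |Σ|/2 = 12.
Net area = 134 − 12 = 122.

122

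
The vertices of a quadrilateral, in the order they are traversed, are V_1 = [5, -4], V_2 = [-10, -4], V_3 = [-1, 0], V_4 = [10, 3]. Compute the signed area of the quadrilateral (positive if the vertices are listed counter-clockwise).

-61

Cross-terms: -60, -4, -3, -55  ⇒  Σ = -122
Signed area = Σ/2 = -61 (negative ⇒ clockwise traversal).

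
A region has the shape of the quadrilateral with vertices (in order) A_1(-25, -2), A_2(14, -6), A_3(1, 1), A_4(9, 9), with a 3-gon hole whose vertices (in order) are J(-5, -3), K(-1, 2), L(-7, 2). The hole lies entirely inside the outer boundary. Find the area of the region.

187.5

Outer boundary:
Apply Gauss's area formula: 2A = Σ (x_i·y_{i+1} − x_{i+1}·y_i), indices taken mod 4.
A_1→A_2: (-25)(-6) − (14)(-2) = 178
A_2→A_3: (14)(1) − (1)(-6) = 20
A_3→A_4: (1)(9) − (9)(1) = 0
A_4→A_1: (9)(-2) − (-25)(9) = 207
Σ = 405
Area = |Σ|/2 = 202.5.
Hole:
Σ = (-13) + (12) + (31) = 30
Area = |Σ|/2 = 15.
Net area = 202.5 − 15 = 187.5.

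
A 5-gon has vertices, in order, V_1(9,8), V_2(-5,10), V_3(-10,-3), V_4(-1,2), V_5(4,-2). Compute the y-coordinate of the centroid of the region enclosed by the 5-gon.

578/133

Apply the shoelace (surveyor's) formula. First the cross-terms c_i = x_i·y_{i+1} − x_{i+1}·y_i:
  130, 115, -23, -6, 50  ⇒  2A = 266, A = 133.
Then Σ (y_i + y_{i+1})·c_i = 3468, so ȳ = 3468 / (6·133) = 578/133.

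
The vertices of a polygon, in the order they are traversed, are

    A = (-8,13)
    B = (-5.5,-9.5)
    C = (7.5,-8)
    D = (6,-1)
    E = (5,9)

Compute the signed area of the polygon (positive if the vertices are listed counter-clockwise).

Apply the surveyor's formula: 2A = Σ (x_i·y_{i+1} − x_{i+1}·y_i), indices taken mod 5.
Σ = (147.5) + (115.25) + (40.5) + (59) + (137) = 499.25
Signed area = Σ/2 = 249.625 (positive ⇒ counter-clockwise traversal).

249.625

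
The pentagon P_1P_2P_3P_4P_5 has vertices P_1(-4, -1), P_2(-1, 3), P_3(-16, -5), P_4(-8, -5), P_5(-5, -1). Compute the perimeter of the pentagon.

|P_1P_2| = √((3)² + (4)²) = √25 = 5
|P_2P_3| = √((-15)² + (-8)²) = √289 = 17
|P_3P_4| = √((8)² + (0)²) = √64 = 8
|P_4P_5| = √((3)² + (4)²) = √25 = 5
|P_5P_1| = √((1)² + (0)²) = √1 = 1
Perimeter = 5 + 17 + 8 + 5 + 1 = 36.

36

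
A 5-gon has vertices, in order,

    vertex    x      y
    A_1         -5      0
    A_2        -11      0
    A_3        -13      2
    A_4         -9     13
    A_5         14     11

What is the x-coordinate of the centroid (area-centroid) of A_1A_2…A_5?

-140/57

Apply the shoelace formula. First the cross-terms c_i = x_i·y_{i+1} − x_{i+1}·y_i:
  0, -22, -151, -281, 55  ⇒  2A = -399, A = -199.5.
Then Σ (x_i + x_{i+1})·c_i = 2940, so x̄ = 2940 / (6·(-199.5)) = -140/57.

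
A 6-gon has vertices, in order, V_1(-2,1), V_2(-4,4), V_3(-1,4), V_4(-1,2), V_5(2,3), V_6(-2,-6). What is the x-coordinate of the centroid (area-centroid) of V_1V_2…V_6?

Apply the surveyor's formula. First the cross-terms c_i = x_i·y_{i+1} − x_{i+1}·y_i:
  -4, -12, 2, -7, -6, -14  ⇒  2A = -41, A = -20.5.
Then Σ (x_i + x_{i+1})·c_i = 129, so x̄ = 129 / (6·(-20.5)) = -43/41.

-43/41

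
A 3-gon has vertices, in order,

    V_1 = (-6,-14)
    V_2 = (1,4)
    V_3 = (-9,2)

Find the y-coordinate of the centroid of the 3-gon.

-8/3

Apply Gauss's area formula. First the cross-terms c_i = x_i·y_{i+1} − x_{i+1}·y_i:
  -10, 38, 138  ⇒  2A = 166, A = 83.
Then Σ (y_i + y_{i+1})·c_i = -1328, so ȳ = -1328 / (6·83) = -8/3.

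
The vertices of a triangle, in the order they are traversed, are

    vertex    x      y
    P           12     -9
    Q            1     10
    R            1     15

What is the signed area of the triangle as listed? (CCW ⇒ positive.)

-27.5

Apply Gauss's area formula: 2A = Σ (x_i·y_{i+1} − x_{i+1}·y_i), indices taken mod 3.
Cross-terms: 129, 5, -189  ⇒  Σ = -55
Signed area = Σ/2 = -27.5 (negative ⇒ clockwise traversal).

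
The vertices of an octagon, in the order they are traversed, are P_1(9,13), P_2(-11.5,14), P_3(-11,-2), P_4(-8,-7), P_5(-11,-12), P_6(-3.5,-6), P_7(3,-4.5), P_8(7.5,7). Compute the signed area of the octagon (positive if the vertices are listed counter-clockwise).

Apply Gauss's area formula: 2A = Σ (x_i·y_{i+1} − x_{i+1}·y_i), indices taken mod 8.
Σ = (275.5) + (177) + (61) + (19) + (24) + (33.75) + (54.75) + (34.5) = 679.5
Signed area = Σ/2 = 339.75 (positive ⇒ counter-clockwise traversal).

339.75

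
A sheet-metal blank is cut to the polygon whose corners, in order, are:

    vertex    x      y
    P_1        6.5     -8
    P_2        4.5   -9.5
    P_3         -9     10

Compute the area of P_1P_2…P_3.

Cross-terms: -25.75, -40.5, 7  ⇒  Σ = -59.25
Area = |Σ|/2 = 29.625.

29.625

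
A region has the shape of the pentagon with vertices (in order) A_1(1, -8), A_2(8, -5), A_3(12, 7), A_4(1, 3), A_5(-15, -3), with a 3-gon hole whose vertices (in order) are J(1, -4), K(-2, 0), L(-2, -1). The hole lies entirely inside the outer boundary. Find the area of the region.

Outer boundary:
Apply the shoelace (surveyor's) formula: 2A = Σ (x_i·y_{i+1} − x_{i+1}·y_i), indices taken mod 5.
A_1→A_2: (1)(-5) − (8)(-8) = 59
A_2→A_3: (8)(7) − (12)(-5) = 116
A_3→A_4: (12)(3) − (1)(7) = 29
A_4→A_5: (1)(-3) − (-15)(3) = 42
A_5→A_1: (-15)(-8) − (1)(-3) = 123
Σ = 369
Area = |Σ|/2 = 184.5.
Hole:
Apply the surveyor's formula: 2A = Σ (x_i·y_{i+1} − x_{i+1}·y_i), indices taken mod 3.
Σ = (-8) + (2) + (9) = 3
Area = |Σ|/2 = 1.5.
Net area = 184.5 − 1.5 = 183.

183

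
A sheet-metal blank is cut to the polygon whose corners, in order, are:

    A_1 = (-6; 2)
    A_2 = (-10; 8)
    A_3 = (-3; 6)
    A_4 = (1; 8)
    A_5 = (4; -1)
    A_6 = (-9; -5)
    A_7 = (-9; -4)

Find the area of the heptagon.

Σ = (-28) + (-36) + (-30) + (-33) + (-29) + (-9) + (-42) = -207
Area = |Σ|/2 = 103.5.

103.5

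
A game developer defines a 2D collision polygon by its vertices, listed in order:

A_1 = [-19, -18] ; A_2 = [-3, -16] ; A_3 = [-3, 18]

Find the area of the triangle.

272

Apply the shoelace (surveyor's) formula: 2A = Σ (x_i·y_{i+1} − x_{i+1}·y_i), indices taken mod 3.
Σ = (250) + (-102) + (396) = 544
Area = |Σ|/2 = 272.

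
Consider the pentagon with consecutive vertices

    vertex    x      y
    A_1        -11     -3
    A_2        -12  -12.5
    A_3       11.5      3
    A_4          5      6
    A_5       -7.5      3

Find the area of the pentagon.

189.375

Apply the shoelace (surveyor's) formula: 2A = Σ (x_i·y_{i+1} − x_{i+1}·y_i), indices taken mod 5.
Σ = (101.5) + (107.75) + (54) + (60) + (55.5) = 378.75
Area = |Σ|/2 = 189.375.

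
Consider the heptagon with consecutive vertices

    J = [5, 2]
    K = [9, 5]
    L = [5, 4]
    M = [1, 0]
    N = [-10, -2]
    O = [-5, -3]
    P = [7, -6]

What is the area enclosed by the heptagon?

Σ = (7) + (11) + (-4) + (-2) + (20) + (51) + (44) = 127
Area = |Σ|/2 = 63.5.

63.5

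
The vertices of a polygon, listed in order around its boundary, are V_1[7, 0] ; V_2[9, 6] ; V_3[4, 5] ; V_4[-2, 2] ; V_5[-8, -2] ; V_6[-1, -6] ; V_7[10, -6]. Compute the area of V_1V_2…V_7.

Cross-terms: 42, 21, 18, 20, 46, 66, 42  ⇒  Σ = 255
Area = |Σ|/2 = 127.5.

127.5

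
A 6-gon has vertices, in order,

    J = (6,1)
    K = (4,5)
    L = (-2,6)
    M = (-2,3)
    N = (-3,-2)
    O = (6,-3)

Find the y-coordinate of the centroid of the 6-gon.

37/31

Apply the surveyor's formula. First the cross-terms c_i = x_i·y_{i+1} − x_{i+1}·y_i:
  26, 34, 6, 13, 21, 24  ⇒  2A = 124, A = 62.
Then Σ (y_i + y_{i+1})·c_i = 444, so ȳ = 444 / (6·62) = 37/31.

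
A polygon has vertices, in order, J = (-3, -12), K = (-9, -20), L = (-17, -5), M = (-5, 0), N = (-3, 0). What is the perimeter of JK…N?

54

|JK| = √((-6)² + (-8)²) = √100 = 10
|KL| = √((-8)² + (15)²) = √289 = 17
|LM| = √((12)² + (5)²) = √169 = 13
|MN| = √((2)² + (0)²) = √4 = 2
|NJ| = √((0)² + (-12)²) = √144 = 12
Perimeter = 10 + 17 + 13 + 2 + 12 = 54.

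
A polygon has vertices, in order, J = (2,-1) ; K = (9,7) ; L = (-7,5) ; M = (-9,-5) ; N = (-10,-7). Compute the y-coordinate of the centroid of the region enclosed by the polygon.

Apply the shoelace formula. First the cross-terms c_i = x_i·y_{i+1} − x_{i+1}·y_i:
  23, 94, 80, 13, 24  ⇒  2A = 234, A = 117.
Then Σ (y_i + y_{i+1})·c_i = 918, so ȳ = 918 / (6·117) = 17/13.

17/13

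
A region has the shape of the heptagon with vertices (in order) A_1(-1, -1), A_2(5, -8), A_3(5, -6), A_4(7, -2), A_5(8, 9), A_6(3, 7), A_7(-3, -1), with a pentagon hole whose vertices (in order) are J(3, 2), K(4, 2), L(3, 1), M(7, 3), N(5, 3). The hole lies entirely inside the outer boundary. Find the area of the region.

Outer boundary:
A_1→A_2: (-1)(-8) − (5)(-1) = 13
A_2→A_3: (5)(-6) − (5)(-8) = 10
A_3→A_4: (5)(-2) − (7)(-6) = 32
A_4→A_5: (7)(9) − (8)(-2) = 79
A_5→A_6: (8)(7) − (3)(9) = 29
A_6→A_7: (3)(-1) − (-3)(7) = 18
A_7→A_1: (-3)(-1) − (-1)(-1) = 2
Σ = 183
Area = |Σ|/2 = 91.5.
Hole:
Apply Gauss's area formula: 2A = Σ (x_i·y_{i+1} − x_{i+1}·y_i), indices taken mod 5.
Σ = (-2) + (-2) + (2) + (6) + (1) = 5
Area = |Σ|/2 = 2.5.
Net area = 91.5 − 2.5 = 89.

89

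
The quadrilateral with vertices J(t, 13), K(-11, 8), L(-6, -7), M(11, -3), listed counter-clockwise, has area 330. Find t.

14

The doubled signed area Σ (x_i y_{i+1} − x_{i+1} y_i) is linear in t.
With t=0 it equals 506; the coefficient of t is 11 (from the two edges through J).
So 11·t + 506 = 2·330 = 660 ⇒ t = 14.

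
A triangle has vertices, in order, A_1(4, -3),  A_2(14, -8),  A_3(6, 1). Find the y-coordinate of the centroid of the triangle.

-10/3

Apply the surveyor's formula. First the cross-terms c_i = x_i·y_{i+1} − x_{i+1}·y_i:
  10, 62, -22  ⇒  2A = 50, A = 25.
Then Σ (y_i + y_{i+1})·c_i = -500, so ȳ = -500 / (6·25) = -10/3.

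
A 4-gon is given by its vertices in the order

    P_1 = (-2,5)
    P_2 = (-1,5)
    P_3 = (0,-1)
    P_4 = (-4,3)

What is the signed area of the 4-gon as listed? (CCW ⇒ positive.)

-11

Σ = (-5) + (1) + (-4) + (-14) = -22
Signed area = Σ/2 = -11 (negative ⇒ clockwise traversal).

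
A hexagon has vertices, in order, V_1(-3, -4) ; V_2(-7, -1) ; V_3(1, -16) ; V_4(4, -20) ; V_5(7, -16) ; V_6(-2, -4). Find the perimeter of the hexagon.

|V_1V_2| = √((-4)² + (3)²) = √25 = 5
|V_2V_3| = √((8)² + (-15)²) = √289 = 17
|V_3V_4| = √((3)² + (-4)²) = √25 = 5
|V_4V_5| = √((3)² + (4)²) = √25 = 5
|V_5V_6| = √((-9)² + (12)²) = √225 = 15
|V_6V_1| = √((-1)² + (0)²) = √1 = 1
Perimeter = 5 + 17 + 5 + 5 + 15 + 1 = 48.

48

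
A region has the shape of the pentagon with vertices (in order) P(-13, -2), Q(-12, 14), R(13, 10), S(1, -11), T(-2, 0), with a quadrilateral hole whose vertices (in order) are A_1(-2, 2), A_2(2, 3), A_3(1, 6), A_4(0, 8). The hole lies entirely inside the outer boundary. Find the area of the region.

328

Outer boundary:
Apply the shoelace (surveyor's) formula: 2A = Σ (x_i·y_{i+1} − x_{i+1}·y_i), indices taken mod 5.
Σ = (-206) + (-302) + (-153) + (-22) + (4) = -679
Area = |Σ|/2 = 339.5.
Hole:
Apply the shoelace (surveyor's) formula: 2A = Σ (x_i·y_{i+1} − x_{i+1}·y_i), indices taken mod 4.
Cross-terms: -10, 9, 8, 16  ⇒  Σ = 23
Area = |Σ|/2 = 11.5.
Net area = 339.5 − 11.5 = 328.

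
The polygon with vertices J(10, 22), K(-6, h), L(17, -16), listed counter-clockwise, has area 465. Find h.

-24

The doubled signed area Σ (x_i y_{i+1} − x_{i+1} y_i) is linear in h.
With h=0 it equals 762; the coefficient of h is -7 (from the two edges through K).
So -7·h + 762 = 2·465 = 930 ⇒ h = -24.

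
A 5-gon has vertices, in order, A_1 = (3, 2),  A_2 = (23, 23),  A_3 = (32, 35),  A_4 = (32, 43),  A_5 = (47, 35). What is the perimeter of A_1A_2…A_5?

|A_1A_2| = √((20)² + (21)²) = √841 = 29
|A_2A_3| = √((9)² + (12)²) = √225 = 15
|A_3A_4| = √((0)² + (8)²) = √64 = 8
|A_4A_5| = √((15)² + (-8)²) = √289 = 17
|A_5A_1| = √((-44)² + (-33)²) = √3025 = 55
Perimeter = 29 + 15 + 8 + 17 + 55 = 124.

124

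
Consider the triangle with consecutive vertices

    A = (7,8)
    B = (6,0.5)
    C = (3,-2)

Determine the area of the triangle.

10

A→B: (7)(0.5) − (6)(8) = -44.5
B→C: (6)(-2) − (3)(0.5) = -13.5
C→A: (3)(8) − (7)(-2) = 38
Σ = -20
Area = |Σ|/2 = 10.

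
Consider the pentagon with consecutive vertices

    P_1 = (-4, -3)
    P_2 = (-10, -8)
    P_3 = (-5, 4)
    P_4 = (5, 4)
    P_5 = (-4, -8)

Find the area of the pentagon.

81

Apply the shoelace (surveyor's) formula: 2A = Σ (x_i·y_{i+1} − x_{i+1}·y_i), indices taken mod 5.
Σ = (2) + (-80) + (-40) + (-24) + (-20) = -162
Area = |Σ|/2 = 81.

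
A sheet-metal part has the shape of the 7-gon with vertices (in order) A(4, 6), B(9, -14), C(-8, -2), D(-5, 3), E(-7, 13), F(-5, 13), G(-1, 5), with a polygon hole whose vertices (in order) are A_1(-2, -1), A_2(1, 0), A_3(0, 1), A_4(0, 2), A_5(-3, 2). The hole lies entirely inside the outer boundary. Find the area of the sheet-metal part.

Outer boundary:
A→B: (4)(-14) − (9)(6) = -110
B→C: (9)(-2) − (-8)(-14) = -130
C→D: (-8)(3) − (-5)(-2) = -34
D→E: (-5)(13) − (-7)(3) = -44
E→F: (-7)(13) − (-5)(13) = -26
F→G: (-5)(5) − (-1)(13) = -12
G→A: (-1)(6) − (4)(5) = -26
Σ = -382
Area = |Σ|/2 = 191.
Hole:
Σ = (1) + (1) + (0) + (6) + (7) = 15
Area = |Σ|/2 = 7.5.
Net area = 191 − 7.5 = 183.5.

183.5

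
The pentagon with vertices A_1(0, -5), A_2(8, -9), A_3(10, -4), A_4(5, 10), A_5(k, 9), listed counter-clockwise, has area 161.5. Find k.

-4

Write out the shoelace sum; only the two edges meeting at A_5 involve k:
2·Area = [(5·9 − k·10) + (k·(-5) − 0·9)] + 218
       = -15·k + 263 = 323
⇒ k = -4.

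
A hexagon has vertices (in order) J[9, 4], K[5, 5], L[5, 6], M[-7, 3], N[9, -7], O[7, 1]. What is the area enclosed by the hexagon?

93

J→K: (9)(5) − (5)(4) = 25
K→L: (5)(6) − (5)(5) = 5
L→M: (5)(3) − (-7)(6) = 57
M→N: (-7)(-7) − (9)(3) = 22
N→O: (9)(1) − (7)(-7) = 58
O→J: (7)(4) − (9)(1) = 19
Σ = 186
Area = |Σ|/2 = 93.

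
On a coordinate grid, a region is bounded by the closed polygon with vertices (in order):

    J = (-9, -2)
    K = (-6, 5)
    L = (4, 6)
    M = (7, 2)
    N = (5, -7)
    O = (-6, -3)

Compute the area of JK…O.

139

Apply the shoelace (surveyor's) formula: 2A = Σ (x_i·y_{i+1} − x_{i+1}·y_i), indices taken mod 6.
Σ = (-57) + (-56) + (-34) + (-59) + (-57) + (-15) = -278
Area = |Σ|/2 = 139.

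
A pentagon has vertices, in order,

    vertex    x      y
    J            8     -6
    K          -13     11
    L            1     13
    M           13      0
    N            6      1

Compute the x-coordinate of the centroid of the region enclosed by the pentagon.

Apply the shoelace formula. First the cross-terms c_i = x_i·y_{i+1} − x_{i+1}·y_i:
  10, -180, -169, 13, -44  ⇒  2A = -370, A = -185.
Then Σ (x_i + x_{i+1})·c_i = -625, so x̄ = -625 / (6·(-185)) = 125/222.

125/222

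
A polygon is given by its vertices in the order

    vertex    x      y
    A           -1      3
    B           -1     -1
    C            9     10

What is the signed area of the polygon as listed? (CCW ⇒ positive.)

20

Cross-terms: 4, -1, 37  ⇒  Σ = 40
Signed area = Σ/2 = 20 (positive ⇒ counter-clockwise traversal).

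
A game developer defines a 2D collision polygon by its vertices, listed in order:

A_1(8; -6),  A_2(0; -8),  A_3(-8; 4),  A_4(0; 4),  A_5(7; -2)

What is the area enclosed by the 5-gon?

107

Cross-terms: -64, -64, -32, -28, -26  ⇒  Σ = -214
Area = |Σ|/2 = 107.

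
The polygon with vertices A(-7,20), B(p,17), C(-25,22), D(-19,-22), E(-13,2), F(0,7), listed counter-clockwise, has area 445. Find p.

The doubled signed area Σ (x_i y_{i+1} − x_{i+1} y_i) is linear in p.
With p=0 it equals 908; the coefficient of p is 2 (from the two edges through B).
So 2·p + 908 = 2·445 = 890 ⇒ p = -9.

-9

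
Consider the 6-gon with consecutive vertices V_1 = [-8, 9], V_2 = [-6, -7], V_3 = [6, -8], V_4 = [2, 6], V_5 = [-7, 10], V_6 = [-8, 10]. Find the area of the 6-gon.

166

Σ = (110) + (90) + (52) + (62) + (10) + (8) = 332
Area = |Σ|/2 = 166.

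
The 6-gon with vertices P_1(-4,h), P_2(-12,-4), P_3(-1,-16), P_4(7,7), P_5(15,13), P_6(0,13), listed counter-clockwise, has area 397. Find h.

The doubled signed area Σ (x_i y_{i+1} − x_{i+1} y_i) is linear in h.
With h=0 it equals 542; the coefficient of h is 12 (from the two edges through P_1).
So 12·h + 542 = 2·397 = 794 ⇒ h = 21.

21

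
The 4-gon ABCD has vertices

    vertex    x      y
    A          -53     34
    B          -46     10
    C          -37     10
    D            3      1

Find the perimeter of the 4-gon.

|AB| = √((7)² + (-24)²) = √625 = 25
|BC| = √((9)² + (0)²) = √81 = 9
|CD| = √((40)² + (-9)²) = √1681 = 41
|DA| = √((-56)² + (33)²) = √4225 = 65
Perimeter = 25 + 9 + 41 + 65 = 140.

140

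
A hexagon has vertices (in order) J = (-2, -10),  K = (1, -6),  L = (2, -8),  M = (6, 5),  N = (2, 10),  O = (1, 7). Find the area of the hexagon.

Cross-terms: 22, 4, 58, 50, 4, 4  ⇒  Σ = 142
Area = |Σ|/2 = 71.

71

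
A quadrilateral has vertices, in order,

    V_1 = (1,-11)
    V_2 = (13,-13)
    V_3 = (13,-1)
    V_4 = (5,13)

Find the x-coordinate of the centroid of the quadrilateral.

1075/147

Apply Gauss's area formula. First the cross-terms c_i = x_i·y_{i+1} − x_{i+1}·y_i:
  130, 156, 174, -68  ⇒  2A = 392, A = 196.
Then Σ (x_i + x_{i+1})·c_i = 8600, so x̄ = 8600 / (6·196) = 1075/147.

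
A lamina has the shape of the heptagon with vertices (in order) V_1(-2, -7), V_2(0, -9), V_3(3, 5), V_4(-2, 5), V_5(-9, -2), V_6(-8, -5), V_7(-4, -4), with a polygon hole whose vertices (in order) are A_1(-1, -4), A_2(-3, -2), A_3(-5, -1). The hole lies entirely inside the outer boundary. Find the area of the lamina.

Outer boundary:
Apply the shoelace formula: 2A = Σ (x_i·y_{i+1} − x_{i+1}·y_i), indices taken mod 7.
Σ = (18) + (27) + (25) + (49) + (29) + (12) + (20) = 180
Area = |Σ|/2 = 90.
Hole:
Apply the surveyor's formula: 2A = Σ (x_i·y_{i+1} − x_{i+1}·y_i), indices taken mod 3.
Σ = (-10) + (-7) + (19) = 2
Area = |Σ|/2 = 1.
Net area = 90 − 1 = 89.

89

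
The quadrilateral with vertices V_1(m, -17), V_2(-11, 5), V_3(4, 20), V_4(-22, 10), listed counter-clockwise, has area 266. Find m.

Write out the shoelace sum; only the two edges meeting at V_1 involve m:
2·Area = [((-22)·(-17) − m·10) + (m·5 − (-11)·(-17))] + 240
       = -5·m + 427 = 532
⇒ m = -21.

-21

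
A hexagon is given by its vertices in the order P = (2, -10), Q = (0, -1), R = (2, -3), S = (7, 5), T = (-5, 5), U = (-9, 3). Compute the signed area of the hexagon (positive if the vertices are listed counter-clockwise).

102.5

Σ = (-2) + (2) + (31) + (60) + (30) + (84) = 205
Signed area = Σ/2 = 102.5 (positive ⇒ counter-clockwise traversal).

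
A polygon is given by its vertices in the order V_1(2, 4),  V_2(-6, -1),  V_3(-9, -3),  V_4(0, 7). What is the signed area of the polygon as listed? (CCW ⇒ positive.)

Apply the surveyor's formula: 2A = Σ (x_i·y_{i+1} − x_{i+1}·y_i), indices taken mod 4.
Σ = (22) + (9) + (-63) + (-14) = -46
Signed area = Σ/2 = -23 (negative ⇒ clockwise traversal).

-23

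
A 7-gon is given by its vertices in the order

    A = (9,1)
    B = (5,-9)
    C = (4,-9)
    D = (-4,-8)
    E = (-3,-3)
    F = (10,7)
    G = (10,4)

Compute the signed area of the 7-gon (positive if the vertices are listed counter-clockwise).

-111

Apply Gauss's area formula: 2A = Σ (x_i·y_{i+1} − x_{i+1}·y_i), indices taken mod 7.
Cross-terms: -86, -9, -68, -12, 9, -30, -26  ⇒  Σ = -222
Signed area = Σ/2 = -111 (negative ⇒ clockwise traversal).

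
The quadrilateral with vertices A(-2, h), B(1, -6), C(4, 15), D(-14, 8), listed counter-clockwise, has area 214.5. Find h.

The doubled signed area Σ (x_i y_{i+1} − x_{i+1} y_i) is linear in h.
With h=0 it equals 309; the coefficient of h is -15 (from the two edges through A).
So -15·h + 309 = 2·214.5 = 429 ⇒ h = -8.

-8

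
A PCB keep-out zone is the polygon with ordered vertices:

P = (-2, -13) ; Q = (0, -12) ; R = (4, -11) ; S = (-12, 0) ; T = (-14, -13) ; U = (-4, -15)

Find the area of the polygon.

Σ = (24) + (48) + (-132) + (156) + (158) + (22) = 276
Area = |Σ|/2 = 138.

138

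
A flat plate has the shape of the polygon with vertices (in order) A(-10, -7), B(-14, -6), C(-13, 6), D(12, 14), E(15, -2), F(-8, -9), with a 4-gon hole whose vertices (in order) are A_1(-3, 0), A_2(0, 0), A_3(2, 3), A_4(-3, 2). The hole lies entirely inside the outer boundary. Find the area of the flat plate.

Outer boundary:
Cross-terms: -38, -162, -254, -234, -151, -34  ⇒  Σ = -873
Area = |Σ|/2 = 436.5.
Hole:
A_1→A_2: (-3)(0) − (0)(0) = 0
A_2→A_3: (0)(3) − (2)(0) = 0
A_3→A_4: (2)(2) − (-3)(3) = 13
A_4→A_1: (-3)(0) − (-3)(2) = 6
Σ = 19
Area = |Σ|/2 = 9.5.
Net area = 436.5 − 9.5 = 427.

427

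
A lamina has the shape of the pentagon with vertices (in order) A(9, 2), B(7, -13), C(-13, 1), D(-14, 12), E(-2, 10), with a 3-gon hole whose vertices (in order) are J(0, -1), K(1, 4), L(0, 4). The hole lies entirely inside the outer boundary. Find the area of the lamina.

320

Outer boundary:
Apply the surveyor's formula: 2A = Σ (x_i·y_{i+1} − x_{i+1}·y_i), indices taken mod 5.
Σ = (-131) + (-162) + (-142) + (-116) + (-94) = -645
Area = |Σ|/2 = 322.5.
Hole:
Apply Gauss's area formula: 2A = Σ (x_i·y_{i+1} − x_{i+1}·y_i), indices taken mod 3.
Cross-terms: 1, 4, 0  ⇒  Σ = 5
Area = |Σ|/2 = 2.5.
Net area = 322.5 − 2.5 = 320.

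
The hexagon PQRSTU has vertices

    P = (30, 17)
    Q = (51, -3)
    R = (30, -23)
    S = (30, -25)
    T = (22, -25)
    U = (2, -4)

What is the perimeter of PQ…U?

132

|PQ| = √((21)² + (-20)²) = √841 = 29
|QR| = √((-21)² + (-20)²) = √841 = 29
|RS| = √((0)² + (-2)²) = √4 = 2
|ST| = √((-8)² + (0)²) = √64 = 8
|TU| = √((-20)² + (21)²) = √841 = 29
|UP| = √((28)² + (21)²) = √1225 = 35
Perimeter = 29 + 29 + 2 + 8 + 29 + 35 = 132.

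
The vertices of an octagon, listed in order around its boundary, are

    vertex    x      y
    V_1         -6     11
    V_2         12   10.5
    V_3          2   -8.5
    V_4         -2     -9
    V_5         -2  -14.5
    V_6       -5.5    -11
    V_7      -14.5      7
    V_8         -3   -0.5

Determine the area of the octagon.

302.75

Apply the surveyor's formula: 2A = Σ (x_i·y_{i+1} − x_{i+1}·y_i), indices taken mod 8.
Σ = (-195) + (-123) + (-35) + (11) + (-57.75) + (-198) + (28.25) + (-36) = -605.5
Area = |Σ|/2 = 302.75.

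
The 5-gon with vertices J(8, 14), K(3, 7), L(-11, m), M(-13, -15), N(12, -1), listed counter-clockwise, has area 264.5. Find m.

Write out the shoelace sum; only the two edges meeting at L involve m:
2·Area = [(3·m − (-11)·7) + ((-11)·(-15) − (-13)·m)] + 383
       = 16·m + 625 = 529
⇒ m = -6.

-6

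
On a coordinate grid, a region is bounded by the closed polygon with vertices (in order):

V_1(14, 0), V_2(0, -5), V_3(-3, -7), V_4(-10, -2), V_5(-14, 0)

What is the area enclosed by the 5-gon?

88.5

Apply the shoelace (surveyor's) formula: 2A = Σ (x_i·y_{i+1} − x_{i+1}·y_i), indices taken mod 5.
V_1→V_2: (14)(-5) − (0)(0) = -70
V_2→V_3: (0)(-7) − (-3)(-5) = -15
V_3→V_4: (-3)(-2) − (-10)(-7) = -64
V_4→V_5: (-10)(0) − (-14)(-2) = -28
V_5→V_1: (-14)(0) − (14)(0) = 0
Σ = -177
Area = |Σ|/2 = 88.5.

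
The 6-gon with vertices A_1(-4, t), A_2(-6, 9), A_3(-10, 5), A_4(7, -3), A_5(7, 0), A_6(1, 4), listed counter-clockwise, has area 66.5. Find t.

Write out the shoelace sum; only the two edges meeting at A_1 involve t:
2·Area = [(1·t − (-4)·4) + ((-4)·9 − (-6)·t)] + 104
       = 7·t + 84 = 133
⇒ t = 7.

7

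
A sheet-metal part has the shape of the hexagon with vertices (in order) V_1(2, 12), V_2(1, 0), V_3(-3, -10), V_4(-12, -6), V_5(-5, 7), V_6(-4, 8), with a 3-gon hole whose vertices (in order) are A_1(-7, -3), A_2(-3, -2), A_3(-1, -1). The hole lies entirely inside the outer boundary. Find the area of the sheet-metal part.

156

Outer boundary:
Apply the shoelace (surveyor's) formula: 2A = Σ (x_i·y_{i+1} − x_{i+1}·y_i), indices taken mod 6.
Σ = (-12) + (-10) + (-102) + (-114) + (-12) + (-64) = -314
Area = |Σ|/2 = 157.
Hole:
Cross-terms: 5, 1, -4  ⇒  Σ = 2
Area = |Σ|/2 = 1.
Net area = 157 − 1 = 156.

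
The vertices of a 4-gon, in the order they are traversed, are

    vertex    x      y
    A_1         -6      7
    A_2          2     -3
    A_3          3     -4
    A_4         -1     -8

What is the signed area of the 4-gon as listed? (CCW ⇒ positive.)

-39

A_1→A_2: (-6)(-3) − (2)(7) = 4
A_2→A_3: (2)(-4) − (3)(-3) = 1
A_3→A_4: (3)(-8) − (-1)(-4) = -28
A_4→A_1: (-1)(7) − (-6)(-8) = -55
Σ = -78
Signed area = Σ/2 = -39 (negative ⇒ clockwise traversal).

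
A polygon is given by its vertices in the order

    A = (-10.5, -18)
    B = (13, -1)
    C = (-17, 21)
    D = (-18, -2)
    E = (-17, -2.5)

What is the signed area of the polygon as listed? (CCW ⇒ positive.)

601.625

Apply Gauss's area formula: 2A = Σ (x_i·y_{i+1} − x_{i+1}·y_i), indices taken mod 5.
Cross-terms: 244.5, 256, 412, 11, 279.75  ⇒  Σ = 1203.25
Signed area = Σ/2 = 601.625 (positive ⇒ counter-clockwise traversal).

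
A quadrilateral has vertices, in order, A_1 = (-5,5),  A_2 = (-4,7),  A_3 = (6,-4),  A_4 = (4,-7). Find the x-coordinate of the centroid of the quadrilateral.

Apply the shoelace (surveyor's) formula. First the cross-terms c_i = x_i·y_{i+1} − x_{i+1}·y_i:
  -15, -26, -26, -15  ⇒  2A = -82, A = -41.
Then Σ (x_i + x_{i+1})·c_i = -162, so x̄ = -162 / (6·(-41)) = 27/41.

27/41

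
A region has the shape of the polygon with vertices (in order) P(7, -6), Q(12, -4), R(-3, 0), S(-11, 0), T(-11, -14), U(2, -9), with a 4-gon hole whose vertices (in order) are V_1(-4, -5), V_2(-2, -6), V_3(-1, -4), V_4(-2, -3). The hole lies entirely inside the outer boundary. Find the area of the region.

Outer boundary:
Σ = (44) + (-12) + (0) + (154) + (127) + (51) = 364
Area = |Σ|/2 = 182.
Hole:
Apply the shoelace (surveyor's) formula: 2A = Σ (x_i·y_{i+1} − x_{i+1}·y_i), indices taken mod 4.
Cross-terms: 14, 2, -5, -2  ⇒  Σ = 9
Area = |Σ|/2 = 4.5.
Net area = 182 − 4.5 = 177.5.

177.5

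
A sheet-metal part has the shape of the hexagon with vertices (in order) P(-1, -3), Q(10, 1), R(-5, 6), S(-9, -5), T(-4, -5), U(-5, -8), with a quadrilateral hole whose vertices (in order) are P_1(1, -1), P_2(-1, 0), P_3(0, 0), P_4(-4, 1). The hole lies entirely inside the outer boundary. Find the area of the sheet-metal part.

Outer boundary:
Σ = (29) + (65) + (79) + (25) + (7) + (7) = 212
Area = |Σ|/2 = 106.
Hole:
Apply the shoelace formula: 2A = Σ (x_i·y_{i+1} − x_{i+1}·y_i), indices taken mod 4.
Cross-terms: -1, 0, 0, 3  ⇒  Σ = 2
Area = |Σ|/2 = 1.
Net area = 106 − 1 = 105.

105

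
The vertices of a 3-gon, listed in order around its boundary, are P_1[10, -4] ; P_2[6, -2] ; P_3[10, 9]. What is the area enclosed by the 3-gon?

Apply Gauss's area formula: 2A = Σ (x_i·y_{i+1} − x_{i+1}·y_i), indices taken mod 3.
Σ = (4) + (74) + (-130) = -52
Area = |Σ|/2 = 26.

26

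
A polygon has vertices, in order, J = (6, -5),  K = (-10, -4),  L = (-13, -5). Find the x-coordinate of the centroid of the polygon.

-17/3

Apply the shoelace (surveyor's) formula. First the cross-terms c_i = x_i·y_{i+1} − x_{i+1}·y_i:
  -74, -2, 95  ⇒  2A = 19, A = 9.5.
Then Σ (x_i + x_{i+1})·c_i = -323, so x̄ = -323 / (6·9.5) = -17/3.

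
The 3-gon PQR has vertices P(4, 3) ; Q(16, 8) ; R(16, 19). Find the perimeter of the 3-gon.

44

|PQ| = √((12)² + (5)²) = √169 = 13
|QR| = √((0)² + (11)²) = √121 = 11
|RP| = √((-12)² + (-16)²) = √400 = 20
Perimeter = 13 + 11 + 20 = 44.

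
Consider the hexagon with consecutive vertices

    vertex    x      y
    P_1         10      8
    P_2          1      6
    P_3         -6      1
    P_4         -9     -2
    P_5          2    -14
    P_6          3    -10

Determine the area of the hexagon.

Apply the shoelace (surveyor's) formula: 2A = Σ (x_i·y_{i+1} − x_{i+1}·y_i), indices taken mod 6.
Σ = (52) + (37) + (21) + (130) + (22) + (124) = 386
Area = |Σ|/2 = 193.

193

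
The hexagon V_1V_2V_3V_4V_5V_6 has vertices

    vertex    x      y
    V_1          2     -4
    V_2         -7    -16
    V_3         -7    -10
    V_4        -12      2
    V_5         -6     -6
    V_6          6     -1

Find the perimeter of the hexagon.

|V_1V_2| = √((-9)² + (-12)²) = √225 = 15
|V_2V_3| = √((0)² + (6)²) = √36 = 6
|V_3V_4| = √((-5)² + (12)²) = √169 = 13
|V_4V_5| = √((6)² + (-8)²) = √100 = 10
|V_5V_6| = √((12)² + (5)²) = √169 = 13
|V_6V_1| = √((-4)² + (-3)²) = √25 = 5
Perimeter = 15 + 6 + 13 + 10 + 13 + 5 = 62.

62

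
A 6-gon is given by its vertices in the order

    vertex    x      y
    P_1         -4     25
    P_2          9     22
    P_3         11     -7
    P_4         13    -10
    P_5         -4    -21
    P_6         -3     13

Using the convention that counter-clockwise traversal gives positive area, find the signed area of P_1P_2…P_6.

-544

Apply the surveyor's formula: 2A = Σ (x_i·y_{i+1} − x_{i+1}·y_i), indices taken mod 6.
Cross-terms: -313, -305, -19, -313, -115, -23  ⇒  Σ = -1088
Signed area = Σ/2 = -544 (negative ⇒ clockwise traversal).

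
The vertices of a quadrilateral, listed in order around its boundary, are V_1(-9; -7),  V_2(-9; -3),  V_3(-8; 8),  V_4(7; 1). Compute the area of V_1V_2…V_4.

Apply Gauss's area formula: 2A = Σ (x_i·y_{i+1} − x_{i+1}·y_i), indices taken mod 4.
Σ = (-36) + (-96) + (-64) + (-40) = -236
Area = |Σ|/2 = 118.

118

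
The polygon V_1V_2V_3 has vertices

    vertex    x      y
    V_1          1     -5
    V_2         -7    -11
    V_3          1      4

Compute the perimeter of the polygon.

|V_1V_2| = √((-8)² + (-6)²) = √100 = 10
|V_2V_3| = √((8)² + (15)²) = √289 = 17
|V_3V_1| = √((0)² + (-9)²) = √81 = 9
Perimeter = 10 + 17 + 9 = 36.

36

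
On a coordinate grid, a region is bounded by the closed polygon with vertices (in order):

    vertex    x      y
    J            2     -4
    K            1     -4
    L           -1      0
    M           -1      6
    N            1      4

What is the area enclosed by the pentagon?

18

Apply the shoelace (surveyor's) formula: 2A = Σ (x_i·y_{i+1} − x_{i+1}·y_i), indices taken mod 5.
J→K: (2)(-4) − (1)(-4) = -4
K→L: (1)(0) − (-1)(-4) = -4
L→M: (-1)(6) − (-1)(0) = -6
M→N: (-1)(4) − (1)(6) = -10
N→J: (1)(-4) − (2)(4) = -12
Σ = -36
Area = |Σ|/2 = 18.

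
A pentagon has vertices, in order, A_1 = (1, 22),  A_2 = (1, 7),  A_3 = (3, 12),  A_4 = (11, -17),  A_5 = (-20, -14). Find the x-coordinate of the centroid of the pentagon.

-472/161

Apply the shoelace (surveyor's) formula. First the cross-terms c_i = x_i·y_{i+1} − x_{i+1}·y_i:
  -15, -9, -183, -494, -426  ⇒  2A = -1127, A = -563.5.
Then Σ (x_i + x_{i+1})·c_i = 9912, so x̄ = 9912 / (6·(-563.5)) = -472/161.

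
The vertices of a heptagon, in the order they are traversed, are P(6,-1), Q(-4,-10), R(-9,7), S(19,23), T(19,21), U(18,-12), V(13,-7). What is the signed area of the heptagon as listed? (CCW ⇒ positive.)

Σ = (-64) + (-118) + (-340) + (-38) + (-606) + (30) + (29) = -1107
Signed area = Σ/2 = -553.5 (negative ⇒ clockwise traversal).

-553.5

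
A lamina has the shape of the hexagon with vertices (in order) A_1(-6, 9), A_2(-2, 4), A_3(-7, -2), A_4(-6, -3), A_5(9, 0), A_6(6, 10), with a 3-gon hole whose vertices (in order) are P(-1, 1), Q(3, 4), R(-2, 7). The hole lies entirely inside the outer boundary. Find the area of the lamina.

119.5

Outer boundary:
Apply the surveyor's formula: 2A = Σ (x_i·y_{i+1} − x_{i+1}·y_i), indices taken mod 6.
Σ = (-6) + (32) + (9) + (27) + (90) + (114) = 266
Area = |Σ|/2 = 133.
Hole:
P→Q: (-1)(4) − (3)(1) = -7
Q→R: (3)(7) − (-2)(4) = 29
R→P: (-2)(1) − (-1)(7) = 5
Σ = 27
Area = |Σ|/2 = 13.5.
Net area = 133 − 13.5 = 119.5.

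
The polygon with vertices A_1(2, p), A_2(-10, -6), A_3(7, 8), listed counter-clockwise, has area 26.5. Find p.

The doubled signed area Σ (x_i y_{i+1} − x_{i+1} y_i) is linear in p.
With p=0 it equals -66; the coefficient of p is 17 (from the two edges through A_1).
So 17·p + -66 = 2·26.5 = 53 ⇒ p = 7.

7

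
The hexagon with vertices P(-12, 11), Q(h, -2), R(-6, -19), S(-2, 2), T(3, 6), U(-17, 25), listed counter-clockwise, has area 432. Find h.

The doubled signed area Σ (x_i y_{i+1} − x_{i+1} y_i) is linear in h.
With h=0 it equals 234; the coefficient of h is -30 (from the two edges through Q).
So -30·h + 234 = 2·432 = 864 ⇒ h = -21.

-21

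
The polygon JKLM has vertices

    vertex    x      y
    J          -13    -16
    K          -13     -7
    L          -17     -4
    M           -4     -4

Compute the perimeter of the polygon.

|JK| = √((0)² + (9)²) = √81 = 9
|KL| = √((-4)² + (3)²) = √25 = 5
|LM| = √((13)² + (0)²) = √169 = 13
|MJ| = √((-9)² + (-12)²) = √225 = 15
Perimeter = 9 + 5 + 13 + 15 = 42.

42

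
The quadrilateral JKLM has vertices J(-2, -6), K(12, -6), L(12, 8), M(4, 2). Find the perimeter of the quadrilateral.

|JK| = √((14)² + (0)²) = √196 = 14
|KL| = √((0)² + (14)²) = √196 = 14
|LM| = √((-8)² + (-6)²) = √100 = 10
|MJ| = √((-6)² + (-8)²) = √100 = 10
Perimeter = 14 + 14 + 10 + 10 = 48.

48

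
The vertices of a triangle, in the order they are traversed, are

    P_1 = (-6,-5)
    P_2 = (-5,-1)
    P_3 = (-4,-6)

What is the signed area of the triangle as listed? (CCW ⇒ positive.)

Apply Gauss's area formula: 2A = Σ (x_i·y_{i+1} − x_{i+1}·y_i), indices taken mod 3.
Σ = (-19) + (26) + (-16) = -9
Signed area = Σ/2 = -4.5 (negative ⇒ clockwise traversal).

-4.5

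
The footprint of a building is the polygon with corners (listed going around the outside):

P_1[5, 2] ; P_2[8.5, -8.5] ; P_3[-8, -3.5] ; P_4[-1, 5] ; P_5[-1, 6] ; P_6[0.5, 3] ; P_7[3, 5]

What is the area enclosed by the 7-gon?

Apply the shoelace formula: 2A = Σ (x_i·y_{i+1} − x_{i+1}·y_i), indices taken mod 7.
Cross-terms: -59.5, -97.75, -43.5, -1, -6, -6.5, -19  ⇒  Σ = -233.25
Area = |Σ|/2 = 116.625.

116.625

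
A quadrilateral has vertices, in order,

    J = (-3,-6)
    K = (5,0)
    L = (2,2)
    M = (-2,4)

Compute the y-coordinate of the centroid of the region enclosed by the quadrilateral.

Apply the surveyor's formula. First the cross-terms c_i = x_i·y_{i+1} − x_{i+1}·y_i:
  30, 10, 12, 24  ⇒  2A = 76, A = 38.
Then Σ (y_i + y_{i+1})·c_i = -136, so ȳ = -136 / (6·38) = -34/57.

-34/57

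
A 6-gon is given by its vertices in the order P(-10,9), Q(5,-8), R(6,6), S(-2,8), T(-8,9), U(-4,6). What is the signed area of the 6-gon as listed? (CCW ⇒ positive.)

Cross-terms: 35, 78, 60, 46, -12, 24  ⇒  Σ = 231
Signed area = Σ/2 = 115.5 (positive ⇒ counter-clockwise traversal).

115.5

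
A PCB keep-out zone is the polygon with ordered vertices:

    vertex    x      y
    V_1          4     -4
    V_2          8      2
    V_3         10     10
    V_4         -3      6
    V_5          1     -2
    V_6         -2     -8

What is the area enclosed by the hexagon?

Σ = (40) + (60) + (90) + (0) + (-12) + (40) = 218
Area = |Σ|/2 = 109.

109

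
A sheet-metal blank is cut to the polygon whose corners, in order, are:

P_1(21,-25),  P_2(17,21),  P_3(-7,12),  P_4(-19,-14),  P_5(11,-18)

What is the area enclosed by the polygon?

Apply the surveyor's formula: 2A = Σ (x_i·y_{i+1} − x_{i+1}·y_i), indices taken mod 5.
Cross-terms: 866, 351, 326, 496, 103  ⇒  Σ = 2142
Area = |Σ|/2 = 1071.

1071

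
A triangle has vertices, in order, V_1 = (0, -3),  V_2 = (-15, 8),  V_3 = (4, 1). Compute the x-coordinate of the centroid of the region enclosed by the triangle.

Apply Gauss's area formula. First the cross-terms c_i = x_i·y_{i+1} − x_{i+1}·y_i:
  -45, -47, -12  ⇒  2A = -104, A = -52.
Then Σ (x_i + x_{i+1})·c_i = 1144, so x̄ = 1144 / (6·(-52)) = -11/3.

-11/3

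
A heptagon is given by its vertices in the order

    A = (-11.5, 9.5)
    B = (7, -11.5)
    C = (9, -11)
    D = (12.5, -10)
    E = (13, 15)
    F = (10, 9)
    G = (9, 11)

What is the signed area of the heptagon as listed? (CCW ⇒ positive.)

332.625

Apply the surveyor's formula: 2A = Σ (x_i·y_{i+1} − x_{i+1}·y_i), indices taken mod 7.
A→B: (-11.5)(-11.5) − (7)(9.5) = 65.75
B→C: (7)(-11) − (9)(-11.5) = 26.5
C→D: (9)(-10) − (12.5)(-11) = 47.5
D→E: (12.5)(15) − (13)(-10) = 317.5
E→F: (13)(9) − (10)(15) = -33
F→G: (10)(11) − (9)(9) = 29
G→A: (9)(9.5) − (-11.5)(11) = 212
Σ = 665.25
Signed area = Σ/2 = 332.625 (positive ⇒ counter-clockwise traversal).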